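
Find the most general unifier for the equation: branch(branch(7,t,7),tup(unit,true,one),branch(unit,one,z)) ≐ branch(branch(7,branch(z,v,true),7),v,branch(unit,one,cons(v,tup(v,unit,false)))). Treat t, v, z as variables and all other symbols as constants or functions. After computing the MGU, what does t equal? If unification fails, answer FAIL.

branch(cons(tup(unit,true,one),tup(tup(unit,true,one),unit,false)),tup(unit,true,one),true)

Decompose branch/3: branch(7,t,7) ≐ branch(7,branch(z,v,true),7),  tup(unit,true,one) ≐ v,  branch(unit,one,z) ≐ branch(unit,one,cons(v,tup(v,unit,false))).
Decompose branch/3: 7 ≐ 7,  t ≐ branch(z,v,true),  7 ≐ 7.
Delete trivial equation 7 ≐ 7.
Bind t := branch(z,v,true); no other remaining equation mentions t.
Delete trivial equation 7 ≐ 7.
Bind v := tup(unit,true,one); substituting into the remaining equation gives: branch(unit,one,z) ≐ branch(unit,one,cons(tup(unit,true,one),tup(tup(unit,true,one),unit,false))). Substituting into the earlier binding gives t := branch(z,tup(unit,true,one),true).
Decompose branch/3: unit ≐ unit,  one ≐ one,  z ≐ cons(tup(unit,true,one),tup(tup(unit,true,one),unit,false)).
Delete trivial equation unit ≐ unit.
Delete trivial equation one ≐ one.
Bind z := cons(tup(unit,true,one),tup(tup(unit,true,one),unit,false)). Substituting into the earlier binding gives t := branch(cons(tup(unit,true,one),tup(tup(unit,true,one),unit,false)),tup(unit,true,one),true).
MGU = { t -> branch(cons(tup(unit,true,one),tup(tup(unit,true,one),unit,false)),tup(unit,true,one),true), v -> tup(unit,true,one), z -> cons(tup(unit,true,one),tup(tup(unit,true,one),unit,false)) }, so t -> branch(cons(tup(unit,true,one),tup(tup(unit,true,one),unit,false)),tup(unit,true,one),true).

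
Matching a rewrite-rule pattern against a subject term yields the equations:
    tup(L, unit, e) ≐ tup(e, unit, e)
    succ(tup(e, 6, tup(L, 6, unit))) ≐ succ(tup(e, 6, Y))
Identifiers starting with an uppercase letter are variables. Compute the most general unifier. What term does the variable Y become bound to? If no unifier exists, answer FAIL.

Decompose tup/3: L ≐ e,  unit ≐ unit,  e ≐ e.
Bind L := e; substituting into the one remaining equation that mentions L gives: succ(tup(e, 6, tup(e, 6, unit))) ≐ succ(tup(e, 6, Y)).
Delete trivial equation unit ≐ unit.
Delete trivial equation e ≐ e.
Decompose succ/1: tup(e, 6, tup(e, 6, unit)) ≐ tup(e, 6, Y).
Decompose tup/3: e ≐ e,  6 ≐ 6,  tup(e, 6, unit) ≐ Y.
Delete trivial equation e ≐ e.
Delete trivial equation 6 ≐ 6.
Bind Y := tup(e, 6, unit).
MGU = { L := e, Y := tup(e, 6, unit) }, so Y := tup(e, 6, unit).

tup(e, 6, unit)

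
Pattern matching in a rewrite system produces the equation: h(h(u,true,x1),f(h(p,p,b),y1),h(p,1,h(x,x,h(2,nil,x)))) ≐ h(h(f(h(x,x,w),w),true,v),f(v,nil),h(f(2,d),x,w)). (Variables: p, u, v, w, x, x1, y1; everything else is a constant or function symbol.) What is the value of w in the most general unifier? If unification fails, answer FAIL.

h(1,1,h(2,nil,1))

Decompose h/3: h(u,true,x1) ≐ h(f(h(x,x,w),w),true,v),  f(h(p,p,b),y1) ≐ f(v,nil),  h(p,1,h(x,x,h(2,nil,x))) ≐ h(f(2,d),x,w).
Decompose h/3: u ≐ f(h(x,x,w),w),  true ≐ true,  x1 ≐ v.
Bind u := f(h(x,x,w),w); no other remaining equation mentions u.
Delete trivial equation true ≐ true.
Bind x1 := v; no other remaining equation mentions x1.
Decompose f/2: h(p,p,b) ≐ v,  y1 ≐ nil.
Bind v := h(p,p,b); no other remaining equation mentions v. Substituting into the earlier binding gives x1 := h(p,p,b).
Bind y1 := nil; no other remaining equation mentions y1.
Decompose h/3: p ≐ f(2,d),  1 ≐ x,  h(x,x,h(2,nil,x)) ≐ w.
Bind p := f(2,d); no other remaining equation mentions p. Substituting into the earlier bindings gives x1 := h(f(2,d),f(2,d),b), v := h(f(2,d),f(2,d),b).
Bind x := 1; substituting into the remaining equation gives: h(1,1,h(2,nil,1)) ≐ w. Substituting into the earlier binding gives u := f(h(1,1,w),w).
Bind w := h(1,1,h(2,nil,1)). Substituting into the earlier binding gives u := f(h(1,1,h(1,1,h(2,nil,1))),h(1,1,h(2,nil,1))).
MGU = { u ↦ f(h(1,1,h(1,1,h(2,nil,1))),h(1,1,h(2,nil,1))), x1 ↦ h(f(2,d),f(2,d),b), v ↦ h(f(2,d),f(2,d),b), y1 ↦ nil, p ↦ f(2,d), x ↦ 1, w ↦ h(1,1,h(2,nil,1)) }, so w ↦ h(1,1,h(2,nil,1)).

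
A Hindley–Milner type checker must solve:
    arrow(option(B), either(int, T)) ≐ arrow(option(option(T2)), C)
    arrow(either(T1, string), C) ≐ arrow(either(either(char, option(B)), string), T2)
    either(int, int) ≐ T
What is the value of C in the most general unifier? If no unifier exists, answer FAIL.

Decompose arrow/2: option(B) ≐ option(option(T2)),  either(int, T) ≐ C.
Decompose option/1: B ≐ option(T2).
Bind B := option(T2); substituting into the one remaining equation that mentions B gives: arrow(either(T1, string), C) ≐ arrow(either(either(char, option(option(T2))), string), T2).
Bind C := either(int, T); substituting into the one remaining equation that mentions C gives: arrow(either(T1, string), either(int, T)) ≐ arrow(either(either(char, option(option(T2))), string), T2).
Decompose arrow/2: either(T1, string) ≐ either(either(char, option(option(T2))), string),  either(int, T) ≐ T2.
Decompose either/2: T1 ≐ either(char, option(option(T2))),  string ≐ string.
Bind T1 := either(char, option(option(T2))); no other remaining equation mentions T1.
Delete trivial equation string ≐ string.
Bind T2 := either(int, T); no other remaining equation mentions T2. Substituting into the earlier bindings gives B := option(either(int, T)), T1 := either(char, option(option(either(int, T)))).
Bind T := either(int, int). Substituting into the earlier bindings gives B := option(either(int, either(int, int))), C := either(int, either(int, int)), T1 := either(char, option(option(either(int, either(int, int))))), T2 := either(int, either(int, int)).
MGU = { B -> option(either(int, either(int, int))), C -> either(int, either(int, int)), T1 -> either(char, option(option(either(int, either(int, int))))), T2 -> either(int, either(int, int)), T -> either(int, int) }, so C -> either(int, either(int, int)).

either(int, either(int, int))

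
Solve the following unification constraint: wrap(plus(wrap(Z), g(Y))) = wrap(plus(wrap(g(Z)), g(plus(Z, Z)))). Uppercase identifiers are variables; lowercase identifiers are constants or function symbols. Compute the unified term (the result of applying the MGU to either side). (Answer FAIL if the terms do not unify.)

FAIL

Decompose wrap/1: plus(wrap(Z), g(Y)) = plus(wrap(g(Z)), g(plus(Z, Z))).
Decompose plus/2: wrap(Z) = wrap(g(Z)),  g(Y) = g(plus(Z, Z)).
Decompose wrap/1: Z = g(Z).
Occurs check fails: Z occurs in g(Z); the equation Z = g(Z) has no finite solution.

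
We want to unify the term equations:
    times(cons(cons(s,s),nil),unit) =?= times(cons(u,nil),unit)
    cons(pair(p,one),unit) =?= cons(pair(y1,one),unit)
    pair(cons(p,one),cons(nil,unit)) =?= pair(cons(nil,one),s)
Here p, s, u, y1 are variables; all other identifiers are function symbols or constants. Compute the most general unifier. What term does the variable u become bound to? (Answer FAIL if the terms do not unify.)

Decompose times/2: cons(cons(s,s),nil) =?= cons(u,nil),  unit =?= unit.
Decompose cons/2: cons(s,s) =?= u,  nil =?= nil.
Bind u := cons(s,s); no other remaining equation mentions u.
Delete trivial equation nil =?= nil.
Delete trivial equation unit =?= unit.
Decompose cons/2: pair(p,one) =?= pair(y1,one),  unit =?= unit.
Decompose pair/2: p =?= y1,  one =?= one.
Bind p := y1; substituting into the one remaining equation that mentions p gives: pair(cons(y1,one),cons(nil,unit)) =?= pair(cons(nil,one),s).
Delete trivial equation one =?= one.
Delete trivial equation unit =?= unit.
Decompose pair/2: cons(y1,one) =?= cons(nil,one),  cons(nil,unit) =?= s.
Decompose cons/2: y1 =?= nil,  one =?= one.
Bind y1 := nil; no other remaining equation mentions y1. Substituting into the earlier binding gives p := nil.
Delete trivial equation one =?= one.
Bind s := cons(nil,unit). Substituting into the earlier binding gives u := cons(cons(nil,unit),cons(nil,unit)).
MGU = { u ↦ cons(cons(nil,unit),cons(nil,unit)), p ↦ nil, y1 ↦ nil, s ↦ cons(nil,unit) }, so u ↦ cons(cons(nil,unit),cons(nil,unit)).

cons(cons(nil,unit),cons(nil,unit))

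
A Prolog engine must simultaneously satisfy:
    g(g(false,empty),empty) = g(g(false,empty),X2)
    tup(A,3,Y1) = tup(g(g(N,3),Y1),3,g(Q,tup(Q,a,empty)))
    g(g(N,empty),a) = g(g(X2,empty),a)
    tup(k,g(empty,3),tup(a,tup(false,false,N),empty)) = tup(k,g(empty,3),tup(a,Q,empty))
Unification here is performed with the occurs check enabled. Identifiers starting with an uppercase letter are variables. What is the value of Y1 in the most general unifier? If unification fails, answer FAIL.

Decompose g/2: g(false,empty) = g(false,empty),  empty = X2.
Delete trivial equation g(false,empty) = g(false,empty).
Bind X2 := empty; substituting into the one remaining equation that mentions X2 gives: g(g(N,empty),a) = g(g(empty,empty),a).
Decompose tup/3: A = g(g(N,3),Y1),  3 = 3,  Y1 = g(Q,tup(Q,a,empty)).
Bind A := g(g(N,3),Y1); no other remaining equation mentions A.
Delete trivial equation 3 = 3.
Bind Y1 := g(Q,tup(Q,a,empty)); no other remaining equation mentions Y1. Substituting into the earlier binding gives A := g(g(N,3),g(Q,tup(Q,a,empty))).
Decompose g/2: g(N,empty) = g(empty,empty),  a = a.
Decompose g/2: N = empty,  empty = empty.
Bind N := empty; substituting into the one remaining equation that mentions N gives: tup(k,g(empty,3),tup(a,tup(false,false,empty),empty)) = tup(k,g(empty,3),tup(a,Q,empty)). Substituting into the earlier binding gives A := g(g(empty,3),g(Q,tup(Q,a,empty))).
Delete trivial equation empty = empty.
Delete trivial equation a = a.
Decompose tup/3: k = k,  g(empty,3) = g(empty,3),  tup(a,tup(false,false,empty),empty) = tup(a,Q,empty).
Delete trivial equation k = k.
Delete trivial equation g(empty,3) = g(empty,3).
Decompose tup/3: a = a,  tup(false,false,empty) = Q,  empty = empty.
Delete trivial equation a = a.
Bind Q := tup(false,false,empty); no other remaining equation mentions Q. Substituting into the earlier bindings gives A := g(g(empty,3),g(tup(false,false,empty),tup(tup(false,false,empty),a,empty))), Y1 := g(tup(false,false,empty),tup(tup(false,false,empty),a,empty)).
Delete trivial equation empty = empty.
MGU = { X2 ↦ empty, A ↦ g(g(empty,3),g(tup(false,false,empty),tup(tup(false,false,empty),a,empty))), Y1 ↦ g(tup(false,false,empty),tup(tup(false,false,empty),a,empty)), N ↦ empty, Q ↦ tup(false,false,empty) }, so Y1 ↦ g(tup(false,false,empty),tup(tup(false,false,empty),a,empty)).

g(tup(false,false,empty),tup(tup(false,false,empty),a,empty))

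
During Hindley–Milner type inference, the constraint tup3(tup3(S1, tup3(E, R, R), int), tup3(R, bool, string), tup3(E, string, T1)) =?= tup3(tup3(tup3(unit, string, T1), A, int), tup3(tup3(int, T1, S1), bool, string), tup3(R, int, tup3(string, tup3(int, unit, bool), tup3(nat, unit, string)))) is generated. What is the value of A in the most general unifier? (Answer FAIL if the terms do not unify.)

Decompose tup3/3: tup3(S1, tup3(E, R, R), int) =?= tup3(tup3(unit, string, T1), A, int),  tup3(R, bool, string) =?= tup3(tup3(int, T1, S1), bool, string),  tup3(E, string, T1) =?= tup3(R, int, tup3(string, tup3(int, unit, bool), tup3(nat, unit, string))).
Decompose tup3/3: S1 =?= tup3(unit, string, T1),  tup3(E, R, R) =?= A,  int =?= int.
Bind S1 := tup3(unit, string, T1); substituting into the one remaining equation that mentions S1 gives: tup3(R, bool, string) =?= tup3(tup3(int, T1, tup3(unit, string, T1)), bool, string).
Bind A := tup3(E, R, R); no other remaining equation mentions A.
Delete trivial equation int =?= int.
Decompose tup3/3: R =?= tup3(int, T1, tup3(unit, string, T1)),  bool =?= bool,  string =?= string.
Bind R := tup3(int, T1, tup3(unit, string, T1)); substituting into the one remaining equation that mentions R gives: tup3(E, string, T1) =?= tup3(tup3(int, T1, tup3(unit, string, T1)), int, tup3(string, tup3(int, unit, bool), tup3(nat, unit, string))). Substituting into the earlier binding gives A := tup3(E, tup3(int, T1, tup3(unit, string, T1)), tup3(int, T1, tup3(unit, string, T1))).
Delete trivial equation bool =?= bool.
Delete trivial equation string =?= string.
Decompose tup3/3: E =?= tup3(int, T1, tup3(unit, string, T1)),  string =?= int,  T1 =?= tup3(string, tup3(int, unit, bool), tup3(nat, unit, string)).
Bind E := tup3(int, T1, tup3(unit, string, T1)); no other remaining equation mentions E. Substituting into the earlier binding gives A := tup3(tup3(int, T1, tup3(unit, string, T1)), tup3(int, T1, tup3(unit, string, T1)), tup3(int, T1, tup3(unit, string, T1))).
Clash: constants string and int differ; no unifier exists.

FAIL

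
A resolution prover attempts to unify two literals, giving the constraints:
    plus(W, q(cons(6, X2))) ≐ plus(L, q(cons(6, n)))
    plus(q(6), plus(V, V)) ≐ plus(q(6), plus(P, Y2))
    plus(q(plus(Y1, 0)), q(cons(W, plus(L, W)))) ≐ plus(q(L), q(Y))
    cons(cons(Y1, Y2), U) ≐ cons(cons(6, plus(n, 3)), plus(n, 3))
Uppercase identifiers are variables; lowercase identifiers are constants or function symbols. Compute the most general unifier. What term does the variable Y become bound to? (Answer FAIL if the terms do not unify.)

cons(plus(6, 0), plus(plus(6, 0), plus(6, 0)))

Decompose plus/2: W ≐ L,  q(cons(6, X2)) ≐ q(cons(6, n)).
Bind W := L; substituting into the one remaining equation that mentions W gives: plus(q(plus(Y1, 0)), q(cons(L, plus(L, L)))) ≐ plus(q(L), q(Y)).
Decompose q/1: cons(6, X2) ≐ cons(6, n).
Decompose cons/2: 6 ≐ 6,  X2 ≐ n.
Delete trivial equation 6 ≐ 6.
Bind X2 := n; no other remaining equation mentions X2.
Decompose plus/2: q(6) ≐ q(6),  plus(V, V) ≐ plus(P, Y2).
Delete trivial equation q(6) ≐ q(6).
Decompose plus/2: V ≐ P,  V ≐ Y2.
Bind V := P; substituting into the one remaining equation that mentions V gives: P ≐ Y2.
Bind P := Y2; no other remaining equation mentions P. Substituting into the earlier binding gives V := Y2.
Decompose plus/2: q(plus(Y1, 0)) ≐ q(L),  q(cons(L, plus(L, L))) ≐ q(Y).
Decompose q/1: plus(Y1, 0) ≐ L.
Bind L := plus(Y1, 0); substituting into the one remaining equation that mentions L gives: q(cons(plus(Y1, 0), plus(plus(Y1, 0), plus(Y1, 0)))) ≐ q(Y). Substituting into the earlier binding gives W := plus(Y1, 0).
Decompose q/1: cons(plus(Y1, 0), plus(plus(Y1, 0), plus(Y1, 0))) ≐ Y.
Bind Y := cons(plus(Y1, 0), plus(plus(Y1, 0), plus(Y1, 0))); no other remaining equation mentions Y.
Decompose cons/2: cons(Y1, Y2) ≐ cons(6, plus(n, 3)),  U ≐ plus(n, 3).
Decompose cons/2: Y1 ≐ 6,  Y2 ≐ plus(n, 3).
Bind Y1 := 6; no other remaining equation mentions Y1. Substituting into the earlier bindings gives W := plus(6, 0), L := plus(6, 0), Y := cons(plus(6, 0), plus(plus(6, 0), plus(6, 0))).
Bind Y2 := plus(n, 3); no other remaining equation mentions Y2. Substituting into the earlier bindings gives V := plus(n, 3), P := plus(n, 3).
Bind U := plus(n, 3).
MGU = { W := plus(6, 0), X2 := n, V := plus(n, 3), P := plus(n, 3), L := plus(6, 0), Y := cons(plus(6, 0), plus(plus(6, 0), plus(6, 0))), Y1 := 6, Y2 := plus(n, 3), U := plus(n, 3) }, so Y := cons(plus(6, 0), plus(plus(6, 0), plus(6, 0))).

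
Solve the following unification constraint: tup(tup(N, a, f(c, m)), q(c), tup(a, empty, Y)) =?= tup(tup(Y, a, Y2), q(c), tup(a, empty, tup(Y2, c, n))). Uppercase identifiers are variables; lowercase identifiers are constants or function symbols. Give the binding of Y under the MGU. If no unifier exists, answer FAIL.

Decompose tup/3: tup(N, a, f(c, m)) =?= tup(Y, a, Y2),  q(c) =?= q(c),  tup(a, empty, Y) =?= tup(a, empty, tup(Y2, c, n)).
Decompose tup/3: N =?= Y,  a =?= a,  f(c, m) =?= Y2.
Bind N := Y; no other remaining equation mentions N.
Delete trivial equation a =?= a.
Bind Y2 := f(c, m); substituting into the one remaining equation that mentions Y2 gives: tup(a, empty, Y) =?= tup(a, empty, tup(f(c, m), c, n)).
Delete trivial equation q(c) =?= q(c).
Decompose tup/3: a =?= a,  empty =?= empty,  Y =?= tup(f(c, m), c, n).
Delete trivial equation a =?= a.
Delete trivial equation empty =?= empty.
Bind Y := tup(f(c, m), c, n). Substituting into the earlier binding gives N := tup(f(c, m), c, n).
MGU = { N ↦ tup(f(c, m), c, n), Y2 ↦ f(c, m), Y ↦ tup(f(c, m), c, n) }, so Y ↦ tup(f(c, m), c, n).

tup(f(c, m), c, n)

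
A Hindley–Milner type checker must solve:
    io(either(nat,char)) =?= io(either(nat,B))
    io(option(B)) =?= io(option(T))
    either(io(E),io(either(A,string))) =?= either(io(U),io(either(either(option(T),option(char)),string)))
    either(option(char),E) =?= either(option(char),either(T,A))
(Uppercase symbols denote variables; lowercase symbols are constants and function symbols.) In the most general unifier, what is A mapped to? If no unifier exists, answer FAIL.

Decompose io/1: either(nat,char) =?= either(nat,B).
Decompose either/2: nat =?= nat,  char =?= B.
Delete trivial equation nat =?= nat.
Bind B := char; substituting into the one remaining equation that mentions B gives: io(option(char)) =?= io(option(T)).
Decompose io/1: option(char) =?= option(T).
Decompose option/1: char =?= T.
Bind T := char; substituting into the remaining equations gives: either(io(E),io(either(A,string))) =?= either(io(U),io(either(either(option(char),option(char)),string))),  either(option(char),E) =?= either(option(char),either(char,A)).
Decompose either/2: io(E) =?= io(U),  io(either(A,string)) =?= io(either(either(option(char),option(char)),string)).
Decompose io/1: E =?= U.
Bind E := U; substituting into the one remaining equation that mentions E gives: either(option(char),U) =?= either(option(char),either(char,A)).
Decompose io/1: either(A,string) =?= either(either(option(char),option(char)),string).
Decompose either/2: A =?= either(option(char),option(char)),  string =?= string.
Bind A := either(option(char),option(char)); substituting into the one remaining equation that mentions A gives: either(option(char),U) =?= either(option(char),either(char,either(option(char),option(char)))).
Delete trivial equation string =?= string.
Decompose either/2: option(char) =?= option(char),  U =?= either(char,either(option(char),option(char))).
Delete trivial equation option(char) =?= option(char).
Bind U := either(char,either(option(char),option(char))). Substituting into the earlier binding gives E := either(char,either(option(char),option(char))).
MGU = { B ↦ char, T ↦ char, E ↦ either(char,either(option(char),option(char))), A ↦ either(option(char),option(char)), U ↦ either(char,either(option(char),option(char))) }, so A ↦ either(option(char),option(char)).

either(option(char),option(char))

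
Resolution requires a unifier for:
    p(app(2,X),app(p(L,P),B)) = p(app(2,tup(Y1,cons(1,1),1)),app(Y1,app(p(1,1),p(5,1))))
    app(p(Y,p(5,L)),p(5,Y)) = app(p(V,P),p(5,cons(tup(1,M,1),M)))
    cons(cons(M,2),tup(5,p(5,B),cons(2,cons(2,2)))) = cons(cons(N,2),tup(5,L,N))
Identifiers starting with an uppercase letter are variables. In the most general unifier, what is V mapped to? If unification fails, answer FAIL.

cons(tup(1,cons(2,cons(2,2)),1),cons(2,cons(2,2)))

Decompose p/2: app(2,X) = app(2,tup(Y1,cons(1,1),1)),  app(p(L,P),B) = app(Y1,app(p(1,1),p(5,1))).
Decompose app/2: 2 = 2,  X = tup(Y1,cons(1,1),1).
Delete trivial equation 2 = 2.
Bind X := tup(Y1,cons(1,1),1); no other remaining equation mentions X.
Decompose app/2: p(L,P) = Y1,  B = app(p(1,1),p(5,1)).
Bind Y1 := p(L,P); no other remaining equation mentions Y1. Substituting into the earlier binding gives X := tup(p(L,P),cons(1,1),1).
Bind B := app(p(1,1),p(5,1)); substituting into the one remaining equation that mentions B gives: cons(cons(M,2),tup(5,p(5,app(p(1,1),p(5,1))),cons(2,cons(2,2)))) = cons(cons(N,2),tup(5,L,N)).
Decompose app/2: p(Y,p(5,L)) = p(V,P),  p(5,Y) = p(5,cons(tup(1,M,1),M)).
Decompose p/2: Y = V,  p(5,L) = P.
Bind Y := V; substituting into the one remaining equation that mentions Y gives: p(5,V) = p(5,cons(tup(1,M,1),M)).
Bind P := p(5,L); no other remaining equation mentions P. Substituting into the earlier bindings gives X := tup(p(L,p(5,L)),cons(1,1),1), Y1 := p(L,p(5,L)).
Decompose p/2: 5 = 5,  V = cons(tup(1,M,1),M).
Delete trivial equation 5 = 5.
Bind V := cons(tup(1,M,1),M); no other remaining equation mentions V. Substituting into the earlier binding gives Y := cons(tup(1,M,1),M).
Decompose cons/2: cons(M,2) = cons(N,2),  tup(5,p(5,app(p(1,1),p(5,1))),cons(2,cons(2,2))) = tup(5,L,N).
Decompose cons/2: M = N,  2 = 2.
Bind M := N; no other remaining equation mentions M. Substituting into the earlier bindings gives Y := cons(tup(1,N,1),N), V := cons(tup(1,N,1),N).
Delete trivial equation 2 = 2.
Decompose tup/3: 5 = 5,  p(5,app(p(1,1),p(5,1))) = L,  cons(2,cons(2,2)) = N.
Delete trivial equation 5 = 5.
Bind L := p(5,app(p(1,1),p(5,1))); no other remaining equation mentions L. Substituting into the earlier bindings gives X := tup(p(p(5,app(p(1,1),p(5,1))),p(5,p(5,app(p(1,1),p(5,1))))),cons(1,1),1), Y1 := p(p(5,app(p(1,1),p(5,1))),p(5,p(5,app(p(1,1),p(5,1))))), P := p(5,p(5,app(p(1,1),p(5,1)))).
Bind N := cons(2,cons(2,2)). Substituting into the earlier bindings gives Y := cons(tup(1,cons(2,cons(2,2)),1),cons(2,cons(2,2))), V := cons(tup(1,cons(2,cons(2,2)),1),cons(2,cons(2,2))), M := cons(2,cons(2,2)).
MGU = { X -> tup(p(p(5,app(p(1,1),p(5,1))),p(5,p(5,app(p(1,1),p(5,1))))),cons(1,1),1), Y1 -> p(p(5,app(p(1,1),p(5,1))),p(5,p(5,app(p(1,1),p(5,1))))), B -> app(p(1,1),p(5,1)), Y -> cons(tup(1,cons(2,cons(2,2)),1),cons(2,cons(2,2))), P -> p(5,p(5,app(p(1,1),p(5,1)))), V -> cons(tup(1,cons(2,cons(2,2)),1),cons(2,cons(2,2))), M -> cons(2,cons(2,2)), L -> p(5,app(p(1,1),p(5,1))), N -> cons(2,cons(2,2)) }, so V -> cons(tup(1,cons(2,cons(2,2)),1),cons(2,cons(2,2))).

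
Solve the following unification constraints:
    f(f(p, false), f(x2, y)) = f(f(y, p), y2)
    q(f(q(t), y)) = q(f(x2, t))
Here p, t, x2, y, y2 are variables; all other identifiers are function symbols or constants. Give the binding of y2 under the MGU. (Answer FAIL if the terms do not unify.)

f(q(false), false)

Decompose f/2: f(p, false) = f(y, p),  f(x2, y) = y2.
Decompose f/2: p = y,  false = p.
Bind p := y; substituting into the one remaining equation that mentions p gives: false = y.
Bind y := false; substituting into the remaining equations gives: f(x2, false) = y2,  q(f(q(t), false)) = q(f(x2, t)). Substituting into the earlier binding gives p := false.
Bind y2 := f(x2, false); no other remaining equation mentions y2.
Decompose q/1: f(q(t), false) = f(x2, t).
Decompose f/2: q(t) = x2,  false = t.
Bind x2 := q(t); no other remaining equation mentions x2. Substituting into the earlier binding gives y2 := f(q(t), false).
Bind t := false. Substituting into the earlier bindings gives y2 := f(q(false), false), x2 := q(false).
MGU = { p ↦ false, y ↦ false, y2 ↦ f(q(false), false), x2 ↦ q(false), t ↦ false }, so y2 ↦ f(q(false), false).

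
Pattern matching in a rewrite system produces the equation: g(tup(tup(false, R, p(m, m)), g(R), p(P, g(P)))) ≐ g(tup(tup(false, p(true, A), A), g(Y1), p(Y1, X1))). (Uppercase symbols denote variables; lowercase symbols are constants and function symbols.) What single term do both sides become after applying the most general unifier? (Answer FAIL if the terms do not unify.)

Decompose g/1: tup(tup(false, R, p(m, m)), g(R), p(P, g(P))) ≐ tup(tup(false, p(true, A), A), g(Y1), p(Y1, X1)).
Decompose tup/3: tup(false, R, p(m, m)) ≐ tup(false, p(true, A), A),  g(R) ≐ g(Y1),  p(P, g(P)) ≐ p(Y1, X1).
Decompose tup/3: false ≐ false,  R ≐ p(true, A),  p(m, m) ≐ A.
Delete trivial equation false ≐ false.
Bind R := p(true, A); substituting into the one remaining equation that mentions R gives: g(p(true, A)) ≐ g(Y1).
Bind A := p(m, m); substituting into the one remaining equation that mentions A gives: g(p(true, p(m, m))) ≐ g(Y1). Substituting into the earlier binding gives R := p(true, p(m, m)).
Decompose g/1: p(true, p(m, m)) ≐ Y1.
Bind Y1 := p(true, p(m, m)); substituting into the remaining equation gives: p(P, g(P)) ≐ p(p(true, p(m, m)), X1).
Decompose p/2: P ≐ p(true, p(m, m)),  g(P) ≐ X1.
Bind P := p(true, p(m, m)); substituting into the remaining equation gives: g(p(true, p(m, m))) ≐ X1.
Bind X1 := g(p(true, p(m, m))).
Applying the MGU to either side gives g(tup(tup(false, p(true, p(m, m)), p(m, m)), g(p(true, p(m, m))), p(p(true, p(m, m)), g(p(true, p(m, m)))))).

g(tup(tup(false, p(true, p(m, m)), p(m, m)), g(p(true, p(m, m))), p(p(true, p(m, m)), g(p(true, p(m, m))))))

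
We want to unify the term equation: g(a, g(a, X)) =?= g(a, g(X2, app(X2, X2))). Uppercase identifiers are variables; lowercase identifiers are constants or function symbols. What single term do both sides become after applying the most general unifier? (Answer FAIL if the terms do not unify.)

g(a, g(a, app(a, a)))

Decompose g/2: a =?= a,  g(a, X) =?= g(X2, app(X2, X2)).
Delete trivial equation a =?= a.
Decompose g/2: a =?= X2,  X =?= app(X2, X2).
Bind X2 := a; substituting into the remaining equation gives: X =?= app(a, a).
Bind X := app(a, a).
Applying the MGU to either side gives g(a, g(a, app(a, a))).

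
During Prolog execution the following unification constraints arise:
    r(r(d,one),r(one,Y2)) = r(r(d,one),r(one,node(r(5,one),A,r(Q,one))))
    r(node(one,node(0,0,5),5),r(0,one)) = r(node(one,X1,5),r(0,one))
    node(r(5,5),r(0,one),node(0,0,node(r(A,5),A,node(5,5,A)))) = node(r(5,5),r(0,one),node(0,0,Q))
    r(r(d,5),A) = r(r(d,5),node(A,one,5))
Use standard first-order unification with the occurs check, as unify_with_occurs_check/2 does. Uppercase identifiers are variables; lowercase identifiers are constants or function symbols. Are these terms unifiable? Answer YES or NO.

Decompose r/2: r(d,one) = r(d,one),  r(one,Y2) = r(one,node(r(5,one),A,r(Q,one))).
Delete trivial equation r(d,one) = r(d,one).
Decompose r/2: one = one,  Y2 = node(r(5,one),A,r(Q,one)).
Delete trivial equation one = one.
Bind Y2 := node(r(5,one),A,r(Q,one)); no other remaining equation mentions Y2.
Decompose r/2: node(one,node(0,0,5),5) = node(one,X1,5),  r(0,one) = r(0,one).
Decompose node/3: one = one,  node(0,0,5) = X1,  5 = 5.
Delete trivial equation one = one.
Bind X1 := node(0,0,5); no other remaining equation mentions X1.
Delete trivial equation 5 = 5.
Delete trivial equation r(0,one) = r(0,one).
Decompose node/3: r(5,5) = r(5,5),  r(0,one) = r(0,one),  node(0,0,node(r(A,5),A,node(5,5,A))) = node(0,0,Q).
Delete trivial equation r(5,5) = r(5,5).
Delete trivial equation r(0,one) = r(0,one).
Decompose node/3: 0 = 0,  0 = 0,  node(r(A,5),A,node(5,5,A)) = Q.
Delete trivial equation 0 = 0.
Delete trivial equation 0 = 0.
Bind Q := node(r(A,5),A,node(5,5,A)); no other remaining equation mentions Q. Substituting into the earlier binding gives Y2 := node(r(5,one),A,r(node(r(A,5),A,node(5,5,A)),one)).
Decompose r/2: r(d,5) = r(d,5),  A = node(A,one,5).
Delete trivial equation r(d,5) = r(d,5).
Occurs check fails: A occurs in node(A,one,5); the equation A = node(A,one,5) has no finite solution.

NO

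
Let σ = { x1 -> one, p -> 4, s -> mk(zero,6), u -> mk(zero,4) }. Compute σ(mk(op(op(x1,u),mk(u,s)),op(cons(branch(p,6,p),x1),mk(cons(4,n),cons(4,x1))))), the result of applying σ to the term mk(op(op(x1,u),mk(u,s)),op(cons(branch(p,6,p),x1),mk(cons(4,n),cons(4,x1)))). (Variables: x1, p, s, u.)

mk(op(op(one,mk(zero,4)),mk(mk(zero,4),mk(zero,6))),op(cons(branch(4,6,4),one),mk(cons(4,n),cons(4,one))))

Replace each occurrence of x1 with one.
Replace each occurrence of p with 4.
Replace each occurrence of s with mk(zero,6).
Replace each occurrence of u with mk(zero,4).
Result: mk(op(op(one,mk(zero,4)),mk(mk(zero,4),mk(zero,6))),op(cons(branch(4,6,4),one),mk(cons(4,n),cons(4,one)))).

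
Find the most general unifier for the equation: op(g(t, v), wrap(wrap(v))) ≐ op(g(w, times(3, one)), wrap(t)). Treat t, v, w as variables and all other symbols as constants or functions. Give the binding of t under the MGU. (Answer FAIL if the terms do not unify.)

wrap(times(3, one))

Decompose op/2: g(t, v) ≐ g(w, times(3, one)),  wrap(wrap(v)) ≐ wrap(t).
Decompose g/2: t ≐ w,  v ≐ times(3, one).
Bind t := w; substituting into the one remaining equation that mentions t gives: wrap(wrap(v)) ≐ wrap(w).
Bind v := times(3, one); substituting into the remaining equation gives: wrap(wrap(times(3, one))) ≐ wrap(w).
Decompose wrap/1: wrap(times(3, one)) ≐ w.
Bind w := wrap(times(3, one)). Substituting into the earlier binding gives t := wrap(times(3, one)).
MGU = { t -> wrap(times(3, one)), v -> times(3, one), w -> wrap(times(3, one)) }, so t -> wrap(times(3, one)).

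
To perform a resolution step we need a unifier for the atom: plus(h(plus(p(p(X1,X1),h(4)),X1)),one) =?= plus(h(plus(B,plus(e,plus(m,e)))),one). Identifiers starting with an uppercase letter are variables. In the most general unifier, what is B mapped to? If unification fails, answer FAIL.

Decompose plus/2: h(plus(p(p(X1,X1),h(4)),X1)) =?= h(plus(B,plus(e,plus(m,e)))),  one =?= one.
Decompose h/1: plus(p(p(X1,X1),h(4)),X1) =?= plus(B,plus(e,plus(m,e))).
Decompose plus/2: p(p(X1,X1),h(4)) =?= B,  X1 =?= plus(e,plus(m,e)).
Bind B := p(p(X1,X1),h(4)); no other remaining equation mentions B.
Bind X1 := plus(e,plus(m,e)); no other remaining equation mentions X1. Substituting into the earlier binding gives B := p(p(plus(e,plus(m,e)),plus(e,plus(m,e))),h(4)).
Delete trivial equation one =?= one.
MGU = { B -> p(p(plus(e,plus(m,e)),plus(e,plus(m,e))),h(4)), X1 -> plus(e,plus(m,e)) }, so B -> p(p(plus(e,plus(m,e)),plus(e,plus(m,e))),h(4)).

p(p(plus(e,plus(m,e)),plus(e,plus(m,e))),h(4))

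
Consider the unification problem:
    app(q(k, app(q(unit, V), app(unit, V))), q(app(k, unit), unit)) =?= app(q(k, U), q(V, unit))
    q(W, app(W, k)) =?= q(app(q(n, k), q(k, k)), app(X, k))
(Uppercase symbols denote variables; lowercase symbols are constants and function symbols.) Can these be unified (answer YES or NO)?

Decompose app/2: q(k, app(q(unit, V), app(unit, V))) =?= q(k, U),  q(app(k, unit), unit) =?= q(V, unit).
Decompose q/2: k =?= k,  app(q(unit, V), app(unit, V)) =?= U.
Delete trivial equation k =?= k.
Bind U := app(q(unit, V), app(unit, V)); no other remaining equation mentions U.
Decompose q/2: app(k, unit) =?= V,  unit =?= unit.
Bind V := app(k, unit); no other remaining equation mentions V. Substituting into the earlier binding gives U := app(q(unit, app(k, unit)), app(unit, app(k, unit))).
Delete trivial equation unit =?= unit.
Decompose q/2: W =?= app(q(n, k), q(k, k)),  app(W, k) =?= app(X, k).
Bind W := app(q(n, k), q(k, k)); substituting into the remaining equation gives: app(app(q(n, k), q(k, k)), k) =?= app(X, k).
Decompose app/2: app(q(n, k), q(k, k)) =?= X,  k =?= k.
Bind X := app(q(n, k), q(k, k)); no other remaining equation mentions X.
Delete trivial equation k =?= k.
No equations remain and no clash or occurs-check failure arose, so a unifier exists.

YES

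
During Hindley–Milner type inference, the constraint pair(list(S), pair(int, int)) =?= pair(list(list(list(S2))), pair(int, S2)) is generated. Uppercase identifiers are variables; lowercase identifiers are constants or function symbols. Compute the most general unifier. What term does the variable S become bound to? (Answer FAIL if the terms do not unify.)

list(list(int))

Decompose pair/2: list(S) =?= list(list(list(S2))),  pair(int, int) =?= pair(int, S2).
Decompose list/1: S =?= list(list(S2)).
Bind S := list(list(S2)); no other remaining equation mentions S.
Decompose pair/2: int =?= int,  int =?= S2.
Delete trivial equation int =?= int.
Bind S2 := int. Substituting into the earlier binding gives S := list(list(int)).
MGU = { S ↦ list(list(int)), S2 ↦ int }, so S ↦ list(list(int)).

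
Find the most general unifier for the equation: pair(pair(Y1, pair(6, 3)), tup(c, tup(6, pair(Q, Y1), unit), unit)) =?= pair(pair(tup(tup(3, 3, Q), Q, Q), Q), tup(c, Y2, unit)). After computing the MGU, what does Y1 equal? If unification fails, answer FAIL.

Decompose pair/2: pair(Y1, pair(6, 3)) =?= pair(tup(tup(3, 3, Q), Q, Q), Q),  tup(c, tup(6, pair(Q, Y1), unit), unit) =?= tup(c, Y2, unit).
Decompose pair/2: Y1 =?= tup(tup(3, 3, Q), Q, Q),  pair(6, 3) =?= Q.
Bind Y1 := tup(tup(3, 3, Q), Q, Q); substituting into the one remaining equation that mentions Y1 gives: tup(c, tup(6, pair(Q, tup(tup(3, 3, Q), Q, Q)), unit), unit) =?= tup(c, Y2, unit).
Bind Q := pair(6, 3); substituting into the remaining equation gives: tup(c, tup(6, pair(pair(6, 3), tup(tup(3, 3, pair(6, 3)), pair(6, 3), pair(6, 3))), unit), unit) =?= tup(c, Y2, unit). Substituting into the earlier binding gives Y1 := tup(tup(3, 3, pair(6, 3)), pair(6, 3), pair(6, 3)).
Decompose tup/3: c =?= c,  tup(6, pair(pair(6, 3), tup(tup(3, 3, pair(6, 3)), pair(6, 3), pair(6, 3))), unit) =?= Y2,  unit =?= unit.
Delete trivial equation c =?= c.
Bind Y2 := tup(6, pair(pair(6, 3), tup(tup(3, 3, pair(6, 3)), pair(6, 3), pair(6, 3))), unit); no other remaining equation mentions Y2.
Delete trivial equation unit =?= unit.
MGU = { Y1 -> tup(tup(3, 3, pair(6, 3)), pair(6, 3), pair(6, 3)), Q -> pair(6, 3), Y2 -> tup(6, pair(pair(6, 3), tup(tup(3, 3, pair(6, 3)), pair(6, 3), pair(6, 3))), unit) }, so Y1 -> tup(tup(3, 3, pair(6, 3)), pair(6, 3), pair(6, 3)).

tup(tup(3, 3, pair(6, 3)), pair(6, 3), pair(6, 3))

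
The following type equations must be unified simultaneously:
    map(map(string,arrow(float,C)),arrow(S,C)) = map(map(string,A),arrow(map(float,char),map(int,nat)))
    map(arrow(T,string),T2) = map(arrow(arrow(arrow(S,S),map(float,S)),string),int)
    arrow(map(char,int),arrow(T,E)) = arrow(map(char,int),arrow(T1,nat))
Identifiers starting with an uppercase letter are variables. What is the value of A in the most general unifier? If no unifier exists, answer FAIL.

Decompose map/2: map(string,arrow(float,C)) = map(string,A),  arrow(S,C) = arrow(map(float,char),map(int,nat)).
Decompose map/2: string = string,  arrow(float,C) = A.
Delete trivial equation string = string.
Bind A := arrow(float,C); no other remaining equation mentions A.
Decompose arrow/2: S = map(float,char),  C = map(int,nat).
Bind S := map(float,char); substituting into the one remaining equation that mentions S gives: map(arrow(T,string),T2) = map(arrow(arrow(arrow(map(float,char),map(float,char)),map(float,map(float,char))),string),int).
Bind C := map(int,nat); no other remaining equation mentions C. Substituting into the earlier binding gives A := arrow(float,map(int,nat)).
Decompose map/2: arrow(T,string) = arrow(arrow(arrow(map(float,char),map(float,char)),map(float,map(float,char))),string),  T2 = int.
Decompose arrow/2: T = arrow(arrow(map(float,char),map(float,char)),map(float,map(float,char))),  string = string.
Bind T := arrow(arrow(map(float,char),map(float,char)),map(float,map(float,char))); substituting into the one remaining equation that mentions T gives: arrow(map(char,int),arrow(arrow(arrow(map(float,char),map(float,char)),map(float,map(float,char))),E)) = arrow(map(char,int),arrow(T1,nat)).
Delete trivial equation string = string.
Bind T2 := int; no other remaining equation mentions T2.
Decompose arrow/2: map(char,int) = map(char,int),  arrow(arrow(arrow(map(float,char),map(float,char)),map(float,map(float,char))),E) = arrow(T1,nat).
Delete trivial equation map(char,int) = map(char,int).
Decompose arrow/2: arrow(arrow(map(float,char),map(float,char)),map(float,map(float,char))) = T1,  E = nat.
Bind T1 := arrow(arrow(map(float,char),map(float,char)),map(float,map(float,char))); no other remaining equation mentions T1.
Bind E := nat.
MGU = { A := arrow(float,map(int,nat)), S := map(float,char), C := map(int,nat), T := arrow(arrow(map(float,char),map(float,char)),map(float,map(float,char))), T2 := int, T1 := arrow(arrow(map(float,char),map(float,char)),map(float,map(float,char))), E := nat }, so A := arrow(float,map(int,nat)).

arrow(float,map(int,nat))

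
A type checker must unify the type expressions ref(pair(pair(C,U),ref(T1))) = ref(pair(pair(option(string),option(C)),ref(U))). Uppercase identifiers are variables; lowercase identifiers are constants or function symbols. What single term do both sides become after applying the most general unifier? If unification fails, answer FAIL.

ref(pair(pair(option(string),option(option(string))),ref(option(option(string)))))

Decompose ref/1: pair(pair(C,U),ref(T1)) = pair(pair(option(string),option(C)),ref(U)).
Decompose pair/2: pair(C,U) = pair(option(string),option(C)),  ref(T1) = ref(U).
Decompose pair/2: C = option(string),  U = option(C).
Bind C := option(string); substituting into the one remaining equation that mentions C gives: U = option(option(string)).
Bind U := option(option(string)); substituting into the remaining equation gives: ref(T1) = ref(option(option(string))).
Decompose ref/1: T1 = option(option(string)).
Bind T1 := option(option(string)).
Applying the MGU to either side gives ref(pair(pair(option(string),option(option(string))),ref(option(option(string))))).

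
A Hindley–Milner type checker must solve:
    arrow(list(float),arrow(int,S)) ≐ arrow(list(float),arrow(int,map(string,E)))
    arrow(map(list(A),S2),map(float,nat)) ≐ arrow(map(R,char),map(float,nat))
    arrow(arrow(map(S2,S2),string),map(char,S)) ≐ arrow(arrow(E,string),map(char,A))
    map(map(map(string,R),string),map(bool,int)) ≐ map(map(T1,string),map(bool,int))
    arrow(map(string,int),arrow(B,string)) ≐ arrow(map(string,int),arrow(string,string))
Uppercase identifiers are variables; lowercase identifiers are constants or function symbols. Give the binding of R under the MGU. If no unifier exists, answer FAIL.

list(map(string,map(char,char)))

Decompose arrow/2: list(float) ≐ list(float),  arrow(int,S) ≐ arrow(int,map(string,E)).
Delete trivial equation list(float) ≐ list(float).
Decompose arrow/2: int ≐ int,  S ≐ map(string,E).
Delete trivial equation int ≐ int.
Bind S := map(string,E); substituting into the one remaining equation that mentions S gives: arrow(arrow(map(S2,S2),string),map(char,map(string,E))) ≐ arrow(arrow(E,string),map(char,A)).
Decompose arrow/2: map(list(A),S2) ≐ map(R,char),  map(float,nat) ≐ map(float,nat).
Decompose map/2: list(A) ≐ R,  S2 ≐ char.
Bind R := list(A); substituting into the one remaining equation that mentions R gives: map(map(map(string,list(A)),string),map(bool,int)) ≐ map(map(T1,string),map(bool,int)).
Bind S2 := char; substituting into the one remaining equation that mentions S2 gives: arrow(arrow(map(char,char),string),map(char,map(string,E))) ≐ arrow(arrow(E,string),map(char,A)).
Delete trivial equation map(float,nat) ≐ map(float,nat).
Decompose arrow/2: arrow(map(char,char),string) ≐ arrow(E,string),  map(char,map(string,E)) ≐ map(char,A).
Decompose arrow/2: map(char,char) ≐ E,  string ≐ string.
Bind E := map(char,char); substituting into the one remaining equation that mentions E gives: map(char,map(string,map(char,char))) ≐ map(char,A). Substituting into the earlier binding gives S := map(string,map(char,char)).
Delete trivial equation string ≐ string.
Decompose map/2: char ≐ char,  map(string,map(char,char)) ≐ A.
Delete trivial equation char ≐ char.
Bind A := map(string,map(char,char)); substituting into the one remaining equation that mentions A gives: map(map(map(string,list(map(string,map(char,char)))),string),map(bool,int)) ≐ map(map(T1,string),map(bool,int)). Substituting into the earlier binding gives R := list(map(string,map(char,char))).
Decompose map/2: map(map(string,list(map(string,map(char,char)))),string) ≐ map(T1,string),  map(bool,int) ≐ map(bool,int).
Decompose map/2: map(string,list(map(string,map(char,char)))) ≐ T1,  string ≐ string.
Bind T1 := map(string,list(map(string,map(char,char)))); no other remaining equation mentions T1.
Delete trivial equation string ≐ string.
Delete trivial equation map(bool,int) ≐ map(bool,int).
Decompose arrow/2: map(string,int) ≐ map(string,int),  arrow(B,string) ≐ arrow(string,string).
Delete trivial equation map(string,int) ≐ map(string,int).
Decompose arrow/2: B ≐ string,  string ≐ string.
Bind B := string; no other remaining equation mentions B.
Delete trivial equation string ≐ string.
MGU = { S := map(string,map(char,char)), R := list(map(string,map(char,char))), S2 := char, E := map(char,char), A := map(string,map(char,char)), T1 := map(string,list(map(string,map(char,char)))), B := string }, so R := list(map(string,map(char,char))).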